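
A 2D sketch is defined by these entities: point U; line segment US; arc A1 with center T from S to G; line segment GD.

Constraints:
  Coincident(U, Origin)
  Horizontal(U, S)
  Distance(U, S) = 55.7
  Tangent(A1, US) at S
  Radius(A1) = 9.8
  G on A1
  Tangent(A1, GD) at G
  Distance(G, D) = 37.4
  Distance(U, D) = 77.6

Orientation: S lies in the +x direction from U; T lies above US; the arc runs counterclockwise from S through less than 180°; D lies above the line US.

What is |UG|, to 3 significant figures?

66.3

Checks: |US| = 55.70 ✓; |TG| = 9.800 ✓; ∠(TG, GD) = 90.00° ✓; |GD| = 37.40 ✓; |UD| = 77.60 ✓.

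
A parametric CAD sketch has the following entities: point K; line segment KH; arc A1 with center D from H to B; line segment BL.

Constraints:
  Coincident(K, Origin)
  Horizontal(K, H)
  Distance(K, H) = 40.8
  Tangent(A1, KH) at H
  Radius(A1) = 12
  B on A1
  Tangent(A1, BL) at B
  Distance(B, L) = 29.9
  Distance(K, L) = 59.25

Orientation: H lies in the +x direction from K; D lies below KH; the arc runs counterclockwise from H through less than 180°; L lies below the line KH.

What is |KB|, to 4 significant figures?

33.55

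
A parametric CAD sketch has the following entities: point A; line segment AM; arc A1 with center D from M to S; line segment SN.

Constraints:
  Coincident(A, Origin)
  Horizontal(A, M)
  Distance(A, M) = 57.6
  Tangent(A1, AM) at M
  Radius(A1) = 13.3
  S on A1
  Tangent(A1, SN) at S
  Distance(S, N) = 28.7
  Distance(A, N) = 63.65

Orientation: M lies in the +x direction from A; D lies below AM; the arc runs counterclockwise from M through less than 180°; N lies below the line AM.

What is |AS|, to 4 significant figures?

46.65

Checks: |DS| = 13.30 ✓; ∠(DS, SN) = 90.00° ✓; |SN| = 28.70 ✓; |AN| = 63.65 ✓.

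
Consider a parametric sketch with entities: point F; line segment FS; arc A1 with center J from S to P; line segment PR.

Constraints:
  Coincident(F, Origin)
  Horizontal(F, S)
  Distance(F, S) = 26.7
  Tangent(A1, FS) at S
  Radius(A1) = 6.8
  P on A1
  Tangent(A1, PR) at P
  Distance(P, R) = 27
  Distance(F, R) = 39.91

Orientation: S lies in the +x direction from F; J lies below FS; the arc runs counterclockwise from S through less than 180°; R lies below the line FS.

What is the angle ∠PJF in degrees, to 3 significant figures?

16.3°

F is at the origin; F and S share the same y with |FS| = 26.7 and S on the +x side, so S = (26.7, 0.00). The tangent condition forces JS to be normal to FS, so J = S + (0, -6.8) = (26.7, -6.80). Since JP ⟂ PR (tangency), |JR| = √(6.8² + 27.0²) = 27.8 regardless of where P sits on A1. So R lies on both circle(F, 39.91) and circle(J, 27.8); the below-FS intersection is R = (20.9, -34.0). P is the foot of the tangent from R: P = (19.9, -7.04).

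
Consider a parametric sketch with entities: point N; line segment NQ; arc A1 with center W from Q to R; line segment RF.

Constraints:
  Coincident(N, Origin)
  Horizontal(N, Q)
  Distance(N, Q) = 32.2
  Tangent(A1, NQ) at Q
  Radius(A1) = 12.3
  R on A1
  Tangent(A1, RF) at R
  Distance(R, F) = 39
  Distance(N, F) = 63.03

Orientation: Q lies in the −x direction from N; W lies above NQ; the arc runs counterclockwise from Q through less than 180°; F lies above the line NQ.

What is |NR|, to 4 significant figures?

26.40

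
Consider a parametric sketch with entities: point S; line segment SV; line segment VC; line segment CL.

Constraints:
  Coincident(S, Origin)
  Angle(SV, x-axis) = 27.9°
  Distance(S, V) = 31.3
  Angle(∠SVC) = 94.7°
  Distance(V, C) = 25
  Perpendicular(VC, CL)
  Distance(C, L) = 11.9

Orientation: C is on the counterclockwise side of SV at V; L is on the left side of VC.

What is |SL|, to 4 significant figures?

33.65

S is at the origin; SV runs at 27.9° with length 31.3, so V = 31.3·(cos 27.9°, sin 27.9°) = (27.66, 14.65). ∠SVC = 94.7°, so VC runs at 27.9° + (180° − 94.7°) = 113.2° from the x-axis; with |VC| = 25.0, C = V + 25.0·(cos 113.2°, sin 113.2°) = (17.81, 37.62). The perpendicularity gives CL at right angles to VC; with |CL| = 11.9 on the left of VC, L = C + 11.9·(-0.9191, -0.3939) = (6.876, 32.94). Then |SL| = |L − S| = 33.65.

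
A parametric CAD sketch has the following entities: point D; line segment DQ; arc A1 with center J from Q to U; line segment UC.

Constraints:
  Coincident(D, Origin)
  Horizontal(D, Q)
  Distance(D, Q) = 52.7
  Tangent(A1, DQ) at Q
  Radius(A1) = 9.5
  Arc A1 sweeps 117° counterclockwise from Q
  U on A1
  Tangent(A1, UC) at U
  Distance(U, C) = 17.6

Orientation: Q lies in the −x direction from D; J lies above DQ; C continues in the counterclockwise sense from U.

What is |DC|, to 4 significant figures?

59.98

D is at the origin; D and Q share the same y with |DQ| = 52.7 and Q on the −x side, so Q = (-52.70, 0.000). Tangency of A1 to DQ means the radius JQ is perpendicular to DQ, so J = Q + (0, 9.5) = (-52.70, 9.500). On A1, Q sits at bearing -90° from J; a 117° counterclockwise sweep puts U at bearing 27°, so U = J + 9.5·(cos 27°, sin 27°) = (-44.24, 13.81). Tangency of A1 to UC means the radius JU is perpendicular to UC, so UC runs along (−sin 27°, cos 27°); with |UC| = 17.6, C = (-52.23, 29.49). Then |DC| = |C − D| = 59.98.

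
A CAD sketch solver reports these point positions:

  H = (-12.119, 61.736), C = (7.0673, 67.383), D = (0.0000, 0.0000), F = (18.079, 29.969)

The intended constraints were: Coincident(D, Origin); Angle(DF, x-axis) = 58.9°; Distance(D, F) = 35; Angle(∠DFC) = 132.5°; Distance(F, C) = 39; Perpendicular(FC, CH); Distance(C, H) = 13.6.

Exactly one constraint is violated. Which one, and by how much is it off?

Distance(C, H) = 13.6 — off by 6.40.

D = (0.00, 0.00) ✓; DF at 58.90° ✓; |DF| = 35.00 ✓; ∠DFC = 132.5° ✓; |FC| = 39.00 ✓; ∠(FC, CH) = 90.00° ✓; |CH| = 20.00 ✗.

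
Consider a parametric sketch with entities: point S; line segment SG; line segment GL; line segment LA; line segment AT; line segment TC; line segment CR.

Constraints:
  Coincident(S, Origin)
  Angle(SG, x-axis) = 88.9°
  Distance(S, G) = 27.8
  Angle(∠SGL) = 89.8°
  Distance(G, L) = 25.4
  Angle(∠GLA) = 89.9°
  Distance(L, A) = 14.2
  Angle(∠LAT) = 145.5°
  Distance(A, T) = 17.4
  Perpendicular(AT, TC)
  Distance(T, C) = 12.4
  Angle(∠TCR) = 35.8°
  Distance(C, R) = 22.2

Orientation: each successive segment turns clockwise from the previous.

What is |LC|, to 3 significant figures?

29.4

∠LAT = 145.5° gives AT at -126° from the x-axis; with |AT| = 17.4, T = (15.4, -1.07). The perpendicularity gives TC at right angles to AT, so TC runs at 144°; with |TC| = 12.4, C = (5.33, 6.20). Then |LC| = |C − L| = 29.4.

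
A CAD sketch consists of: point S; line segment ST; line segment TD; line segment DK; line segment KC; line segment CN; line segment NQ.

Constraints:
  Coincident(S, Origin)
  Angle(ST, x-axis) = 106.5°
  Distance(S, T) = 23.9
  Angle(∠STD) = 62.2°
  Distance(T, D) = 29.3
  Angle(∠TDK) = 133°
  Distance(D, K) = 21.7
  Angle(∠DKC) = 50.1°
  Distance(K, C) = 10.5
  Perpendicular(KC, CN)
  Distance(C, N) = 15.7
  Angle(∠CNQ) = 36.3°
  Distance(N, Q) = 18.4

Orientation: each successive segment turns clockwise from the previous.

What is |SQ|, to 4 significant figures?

33.86

S is at the origin; ST runs at 106.5° with length 23.9, so T = (-6.788, 22.92). ∠STD = 62.2° gives TD at -11.30° from the x-axis; with |TD| = 29.3, D = (21.94, 17.17). ∠TDK = 133.0° gives DK at -58.30° from the x-axis; with |DK| = 21.7, K = (33.35, -1.288). ∠DKC = 50.1° gives KC at 171.8° from the x-axis; with |KC| = 10.5, C = (22.95, 0.2096). KC is perpendicular to CN, so CN runs at 81.80°; with |CN| = 15.7, N = (25.19, 15.75). ∠CNQ = 36.3° gives NQ at -61.90° from the x-axis; with |NQ| = 18.4, Q = (33.86, -0.4821). Then |SQ| = |Q − S| = 33.86.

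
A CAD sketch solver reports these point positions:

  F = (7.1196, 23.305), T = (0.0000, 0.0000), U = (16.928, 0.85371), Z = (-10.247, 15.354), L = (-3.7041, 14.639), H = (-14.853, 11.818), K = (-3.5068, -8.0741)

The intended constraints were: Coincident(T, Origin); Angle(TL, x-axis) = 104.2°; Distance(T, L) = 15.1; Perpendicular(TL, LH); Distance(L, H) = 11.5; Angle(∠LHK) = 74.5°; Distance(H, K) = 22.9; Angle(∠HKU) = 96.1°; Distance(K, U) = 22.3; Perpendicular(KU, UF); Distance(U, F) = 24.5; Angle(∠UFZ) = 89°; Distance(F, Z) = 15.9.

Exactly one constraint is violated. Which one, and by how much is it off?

Distance(F, Z) = 15.9 — off by 3.20.

T = (0.00, 0.00) ✓; TL at 104.2° ✓; |TL| = 15.10 ✓; ∠(TL, LH) = 90.00° ✓; |LH| = 11.50 ✓; ∠LHK = 74.50° ✓; |HK| = 22.90 ✓; ∠HKU = 96.10° ✓; |KU| = 22.30 ✓; ∠(KU, UF) = 90.00° ✓; |UF| = 24.50 ✓; ∠UFZ = 89.00° ✓; |FZ| = 19.10 ✗.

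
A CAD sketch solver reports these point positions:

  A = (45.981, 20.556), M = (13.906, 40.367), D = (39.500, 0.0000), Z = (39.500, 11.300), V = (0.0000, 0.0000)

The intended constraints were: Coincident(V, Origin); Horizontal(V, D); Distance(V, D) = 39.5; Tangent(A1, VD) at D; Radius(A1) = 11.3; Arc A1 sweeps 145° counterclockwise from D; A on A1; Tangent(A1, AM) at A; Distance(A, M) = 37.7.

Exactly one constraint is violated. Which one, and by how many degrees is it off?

Tangent(A1, AM) at A — off by 3.30°.

V = (0.00, 0.00) ✓; V.y = 0.00, D.y = 0.00 ✓; |VD| = 39.50 ✓; ∠(ZD, DV) = 90.00° ✓; |ZD| = 11.30 ✓; bearing(Z→A) − bearing(Z→D) = 145.0° ✓; |ZA| = 11.30 ✓; ∠(ZA, AM) = 86.70° ✗; |AM| = 37.70 ✓.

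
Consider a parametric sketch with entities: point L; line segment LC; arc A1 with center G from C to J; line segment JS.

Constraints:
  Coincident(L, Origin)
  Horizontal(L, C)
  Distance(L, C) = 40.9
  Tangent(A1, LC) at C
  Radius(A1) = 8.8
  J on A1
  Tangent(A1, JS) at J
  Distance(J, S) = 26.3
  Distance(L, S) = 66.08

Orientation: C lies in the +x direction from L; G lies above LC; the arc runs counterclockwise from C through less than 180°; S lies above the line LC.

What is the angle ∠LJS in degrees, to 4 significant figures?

118.5°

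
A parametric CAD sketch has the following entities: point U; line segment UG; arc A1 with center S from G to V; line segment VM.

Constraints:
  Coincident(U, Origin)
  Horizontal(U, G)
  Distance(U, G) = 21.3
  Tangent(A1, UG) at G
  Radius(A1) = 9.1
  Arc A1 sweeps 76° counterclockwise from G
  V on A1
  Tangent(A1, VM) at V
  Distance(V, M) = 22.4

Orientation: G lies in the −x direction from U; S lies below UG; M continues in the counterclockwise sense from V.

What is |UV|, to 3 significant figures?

30.9

U is at the origin; UG is horizontal with |UG| = 21.3 and G on the −x side, so G = (-21.3, 0.00). The tangent condition forces SG to be normal to UG, so S = G + (0, -9.1) = (-21.3, -9.10). On A1, G sits at bearing 90° from S; a 76° counterclockwise sweep puts V at bearing 166°, so V = S + 9.1·(cos 166°, sin 166°) = (-30.1, -6.90). Then |UV| = |V − U| = 30.9.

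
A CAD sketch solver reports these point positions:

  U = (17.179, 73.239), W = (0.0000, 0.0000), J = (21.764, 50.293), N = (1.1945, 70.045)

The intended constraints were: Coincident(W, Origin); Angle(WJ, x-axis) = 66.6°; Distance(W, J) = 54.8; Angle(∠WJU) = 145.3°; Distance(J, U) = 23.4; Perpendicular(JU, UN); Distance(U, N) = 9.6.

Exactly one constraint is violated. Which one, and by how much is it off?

Distance(U, N) = 9.6 — off by 6.70.

W = (0.00, 0.00) ✓; WJ at 66.60° ✓; |WJ| = 54.80 ✓; ∠WJU = 145.3° ✓; |JU| = 23.40 ✓; ∠(JU, UN) = 90.00° ✓; |UN| = 16.30 ✗.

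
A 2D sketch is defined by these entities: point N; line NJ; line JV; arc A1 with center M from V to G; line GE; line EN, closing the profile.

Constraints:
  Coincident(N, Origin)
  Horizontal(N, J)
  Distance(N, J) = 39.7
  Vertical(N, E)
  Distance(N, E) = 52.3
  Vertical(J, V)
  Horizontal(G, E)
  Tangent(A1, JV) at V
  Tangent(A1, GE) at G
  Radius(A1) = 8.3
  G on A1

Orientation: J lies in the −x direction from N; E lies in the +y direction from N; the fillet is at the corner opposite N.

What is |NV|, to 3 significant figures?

59.3

N is at the origin; N and J share the same y with |NJ| = 39.7 and J on the −x side, so J = (-39.7, 0.00). NE is vertical with |NE| = 52.3 and E on the +y side, so E = (0.00, 52.3). The virtual corner opposite N is at (-39.7, 52.3). The tangent condition forces MV to be normal to JV and tangency of A1 to GE means the radius MG is perpendicular to GE, with radius 8.3, so the center M sits 8.3 in from both sides at M = (-31.4, 44.0). That places the tangent points at V = (-39.7, 44.0) on JV and G = (-31.4, 52.3) on GE. Then |NV| = |V − N| = 59.3.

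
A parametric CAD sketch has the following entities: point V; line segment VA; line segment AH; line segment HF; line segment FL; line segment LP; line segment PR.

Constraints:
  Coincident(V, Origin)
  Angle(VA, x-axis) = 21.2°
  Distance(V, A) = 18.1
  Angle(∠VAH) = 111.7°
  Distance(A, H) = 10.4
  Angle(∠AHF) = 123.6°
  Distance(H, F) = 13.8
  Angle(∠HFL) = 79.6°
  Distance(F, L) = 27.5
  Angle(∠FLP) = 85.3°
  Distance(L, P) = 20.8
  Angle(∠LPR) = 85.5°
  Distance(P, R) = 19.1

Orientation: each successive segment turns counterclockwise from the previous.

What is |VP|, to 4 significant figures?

15.91

∠HFL = 79.6° gives FL at -113.7° from the x-axis; with |FL| = 27.5, L = (-5.515, -0.4989). ∠FLP = 85.3° gives LP at -19.00° from the x-axis; with |LP| = 20.8, P = (14.15, -7.271). Then |VP| = |P − V| = 15.91.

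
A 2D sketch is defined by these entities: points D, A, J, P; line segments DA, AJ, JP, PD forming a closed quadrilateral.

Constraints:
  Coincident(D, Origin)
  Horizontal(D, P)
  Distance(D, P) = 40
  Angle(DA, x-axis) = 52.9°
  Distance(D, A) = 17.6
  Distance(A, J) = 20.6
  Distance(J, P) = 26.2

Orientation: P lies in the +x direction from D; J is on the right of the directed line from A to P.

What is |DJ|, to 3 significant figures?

15.8

Checks: |AJ| = 20.60 ✓; |JP| = 26.20 ✓.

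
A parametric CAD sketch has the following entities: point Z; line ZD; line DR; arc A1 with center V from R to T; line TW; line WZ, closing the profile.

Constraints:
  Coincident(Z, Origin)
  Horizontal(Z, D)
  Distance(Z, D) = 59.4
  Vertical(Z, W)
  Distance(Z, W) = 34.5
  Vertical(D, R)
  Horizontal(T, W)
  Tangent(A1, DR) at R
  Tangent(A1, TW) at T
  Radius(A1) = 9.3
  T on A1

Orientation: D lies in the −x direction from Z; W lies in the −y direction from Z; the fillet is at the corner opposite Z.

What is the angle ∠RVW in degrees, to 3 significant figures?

169°

Z is at the origin; ZD is horizontal with |ZD| = 59.4 and D on the −x side, so D = (-59.4, 0.00). Z and W share the same x with |ZW| = 34.5 and W on the −y side, so W = (0.00, -34.5). The virtual corner opposite Z is at (-59.4, -34.5). A1 meets DR tangentially, so VR is at right angles to DR and tangency of A1 to TW means the radius VT is perpendicular to TW, with radius 9.3, so the center V sits 9.3 in from both sides at V = (-50.1, -25.2). That places the tangent points at R = (-59.4, -25.2) on DR and T = (-50.1, -34.5) on TW. Then cos ∠RVW = VR·VW / (|VR||VW|), giving 169°.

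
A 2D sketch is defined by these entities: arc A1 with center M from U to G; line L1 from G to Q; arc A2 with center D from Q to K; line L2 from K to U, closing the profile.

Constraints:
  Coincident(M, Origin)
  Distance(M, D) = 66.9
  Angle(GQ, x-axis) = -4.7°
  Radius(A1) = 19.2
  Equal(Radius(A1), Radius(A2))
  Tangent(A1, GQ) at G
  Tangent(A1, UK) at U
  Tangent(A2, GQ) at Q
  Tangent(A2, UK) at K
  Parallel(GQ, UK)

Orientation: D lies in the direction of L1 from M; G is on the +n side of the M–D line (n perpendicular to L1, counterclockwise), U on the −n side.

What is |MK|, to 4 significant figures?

69.60

The slot axis is L1's direction at -4.7°, so u = (cos -4.7°, sin -4.7°) = (0.9966, -0.08194) and n = (−sin -4.7°, cos -4.7°) = (0.08194, 0.9966). M is at the origin and D lies 66.9 along u from M, so D = 66.9·u = (66.68, -5.482). Tangency of A1 to both parallel lines with radius 19.2 puts G and U at M ± 19.2·n: G = (1.573, 19.14), U = (-1.573, -19.14). Equal radii place Q and K the same way about D: Q = D + 19.2·n = (68.25, 13.65), K = D − 19.2·n = (65.10, -24.62). Then |MK| = |K − M| = 69.60.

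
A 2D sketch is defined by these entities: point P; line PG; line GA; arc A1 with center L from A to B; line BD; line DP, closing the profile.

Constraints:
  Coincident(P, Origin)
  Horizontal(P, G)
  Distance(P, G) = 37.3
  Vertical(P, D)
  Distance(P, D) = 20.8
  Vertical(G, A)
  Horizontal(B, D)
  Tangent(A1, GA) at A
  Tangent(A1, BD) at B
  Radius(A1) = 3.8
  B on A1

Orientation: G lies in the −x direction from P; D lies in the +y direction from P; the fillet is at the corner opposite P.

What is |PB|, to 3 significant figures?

39.4

P is at the origin; PG is horizontal with |PG| = 37.3 and G on the −x side, so G = (-37.3, 0.00). P and D share the same x with |PD| = 20.8 and D on the +y side, so D = (0.00, 20.8). The virtual corner opposite P is at (-37.3, 20.8). The tangent condition forces LA to be normal to GA and tangency of A1 to BD means the radius LB is perpendicular to BD, with radius 3.8, so the center L sits 3.8 in from both sides at L = (-33.5, 17.0). That places the tangent points at A = (-37.3, 17.0) on GA and B = (-33.5, 20.8) on BD. Then |PB| = |B − P| = 39.4.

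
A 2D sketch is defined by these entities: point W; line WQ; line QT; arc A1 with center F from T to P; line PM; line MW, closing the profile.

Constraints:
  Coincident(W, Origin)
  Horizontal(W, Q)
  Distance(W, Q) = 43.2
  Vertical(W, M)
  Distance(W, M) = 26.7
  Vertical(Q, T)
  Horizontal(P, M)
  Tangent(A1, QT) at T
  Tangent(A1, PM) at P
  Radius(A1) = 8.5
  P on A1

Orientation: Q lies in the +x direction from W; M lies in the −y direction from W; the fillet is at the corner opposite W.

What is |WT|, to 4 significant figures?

46.88

The virtual corner opposite W is at (43.20, -26.70). A1 meets QT tangentially, so FT is at right angles to QT and tangency of A1 to PM means the radius FP is perpendicular to PM, with radius 8.5, so the center F sits 8.5 in from both sides at F = (34.70, -18.20). That places the tangent points at T = (43.20, -18.20) on QT and P = (34.70, -26.70) on PM. Then |WT| = |T − W| = 46.88.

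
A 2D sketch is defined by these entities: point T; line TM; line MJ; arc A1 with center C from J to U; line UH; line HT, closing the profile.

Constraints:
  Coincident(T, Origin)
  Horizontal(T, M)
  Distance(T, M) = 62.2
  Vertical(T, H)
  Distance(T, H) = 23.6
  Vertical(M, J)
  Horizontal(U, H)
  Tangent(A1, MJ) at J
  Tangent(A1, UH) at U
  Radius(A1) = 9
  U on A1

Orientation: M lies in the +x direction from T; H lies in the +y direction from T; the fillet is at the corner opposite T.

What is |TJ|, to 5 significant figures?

63.891

T is at the origin; TM is horizontal with |TM| = 62.2 and M on the +x side, so M = (62.200, 0.0000). TH is vertical with |TH| = 23.6 and H on the +y side, so H = (0.0000, 23.600). The virtual corner opposite T is at (62.200, 23.600). A1 meets MJ tangentially, so CJ is at right angles to MJ and tangency of A1 to UH means the radius CU is perpendicular to UH, with radius 9.0, so the center C sits 9.0 in from both sides at C = (53.200, 14.600). That places the tangent points at J = (62.200, 14.600) on MJ and U = (53.200, 23.600) on UH. Then |TJ| = |J − T| = 63.891.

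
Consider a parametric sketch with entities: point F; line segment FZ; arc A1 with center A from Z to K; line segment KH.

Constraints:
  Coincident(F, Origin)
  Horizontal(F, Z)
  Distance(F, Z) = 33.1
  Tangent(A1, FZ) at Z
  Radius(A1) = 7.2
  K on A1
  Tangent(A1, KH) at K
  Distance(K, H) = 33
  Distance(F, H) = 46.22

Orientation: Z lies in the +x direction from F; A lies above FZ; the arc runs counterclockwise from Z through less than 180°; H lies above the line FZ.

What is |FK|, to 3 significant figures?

40.8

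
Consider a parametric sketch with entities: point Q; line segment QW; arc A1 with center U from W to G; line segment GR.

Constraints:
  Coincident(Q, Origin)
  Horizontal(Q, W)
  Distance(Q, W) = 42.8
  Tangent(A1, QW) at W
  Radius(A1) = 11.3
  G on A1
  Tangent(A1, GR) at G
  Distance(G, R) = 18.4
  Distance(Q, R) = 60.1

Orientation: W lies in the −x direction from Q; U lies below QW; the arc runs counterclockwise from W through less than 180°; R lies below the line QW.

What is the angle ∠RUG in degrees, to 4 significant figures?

58.44°

Q is at the origin; QW is horizontal with |QW| = 42.8 and W on the −x side, so W = (-42.80, 0.000). A1 meets QW tangentially, so UW is at right angles to QW, so U = W + (0, -11.3) = (-42.80, -11.30). Since UG ⟂ GR (tangency), |UR| = √(11.3² + 18.4²) = 21.59 regardless of where G sits on A1. So R lies on both circle(Q, 60.1) and circle(U, 21.59); the below-QW intersection is R = (-51.43, -31.09). G is the foot of the tangent from R: G = (-53.99, -12.87).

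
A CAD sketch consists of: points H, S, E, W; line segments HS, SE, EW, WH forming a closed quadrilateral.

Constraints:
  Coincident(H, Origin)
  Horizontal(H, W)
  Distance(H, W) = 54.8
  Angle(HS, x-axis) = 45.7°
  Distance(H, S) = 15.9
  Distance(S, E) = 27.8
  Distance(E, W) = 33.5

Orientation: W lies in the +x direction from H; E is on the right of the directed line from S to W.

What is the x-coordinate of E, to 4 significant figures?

24.03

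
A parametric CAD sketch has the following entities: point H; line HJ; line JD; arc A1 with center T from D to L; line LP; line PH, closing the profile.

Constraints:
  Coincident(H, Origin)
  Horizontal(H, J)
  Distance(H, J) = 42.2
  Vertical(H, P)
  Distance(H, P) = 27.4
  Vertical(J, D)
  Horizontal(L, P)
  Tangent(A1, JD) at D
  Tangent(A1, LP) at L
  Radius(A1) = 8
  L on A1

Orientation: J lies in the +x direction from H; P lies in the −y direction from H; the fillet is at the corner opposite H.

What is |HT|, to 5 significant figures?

39.319

H is at the origin; H and J share the same y with |HJ| = 42.2 and J on the +x side, so J = (42.200, 0.0000). H and P share the same x with |HP| = 27.4 and P on the −y side, so P = (0.0000, -27.400). The virtual corner opposite H is at (42.200, -27.400). A1 meets JD tangentially, so TD is at right angles to JD and A1 meets LP tangentially, so TL is at right angles to LP, with radius 8.0, so the center T sits 8.0 in from both sides at T = (34.200, -19.400). Then |HT| = |T − H| = 39.319.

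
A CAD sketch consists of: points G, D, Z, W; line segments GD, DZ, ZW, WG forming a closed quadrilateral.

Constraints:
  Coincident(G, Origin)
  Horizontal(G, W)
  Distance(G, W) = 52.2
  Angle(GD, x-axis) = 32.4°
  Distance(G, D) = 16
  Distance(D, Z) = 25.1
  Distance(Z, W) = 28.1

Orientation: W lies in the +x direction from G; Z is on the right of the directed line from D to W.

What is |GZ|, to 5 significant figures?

29.831

G is at the origin; G and W share the same y with |GW| = 52.2 and W in +x, so W = (52.2, 0). GD runs at 32.4° with |GD| = 16.0, so D = (13.509, 8.5732). Z is determined by |DZ| = 25.1 and |ZW| = 28.1 together: it lies at the intersection of circle(D, 25.1) and circle(W, 28.1). With |DW| = 39.629, the foot of the radical line on DW is 17.801 from D and the perpendicular offset is √(25.1² − 17.801²) = 17.696. Taking the right-of-DW solution: Z = (27.060, -12.554).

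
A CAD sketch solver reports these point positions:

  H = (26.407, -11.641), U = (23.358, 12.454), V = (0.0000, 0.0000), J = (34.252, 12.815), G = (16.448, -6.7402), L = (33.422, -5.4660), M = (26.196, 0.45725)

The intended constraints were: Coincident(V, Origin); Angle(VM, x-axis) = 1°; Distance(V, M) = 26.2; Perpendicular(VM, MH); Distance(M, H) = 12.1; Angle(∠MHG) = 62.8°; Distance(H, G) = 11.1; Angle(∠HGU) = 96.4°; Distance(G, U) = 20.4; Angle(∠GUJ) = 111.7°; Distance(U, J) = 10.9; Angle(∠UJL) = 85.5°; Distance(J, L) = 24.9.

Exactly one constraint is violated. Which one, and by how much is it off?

Distance(J, L) = 24.9 — off by 6.60.

V = (0.00, 0.00) ✓; VM at 1.000° ✓; |VM| = 26.20 ✓; ∠(VM, MH) = 90.00° ✓; |MH| = 12.10 ✓; ∠MHG = 62.80° ✓; |HG| = 11.10 ✓; ∠HGU = 96.40° ✓; |GU| = 20.40 ✓; ∠GUJ = 111.7° ✓; |UJ| = 10.90 ✓; ∠UJL = 85.50° ✓; |JL| = 18.30 ✗.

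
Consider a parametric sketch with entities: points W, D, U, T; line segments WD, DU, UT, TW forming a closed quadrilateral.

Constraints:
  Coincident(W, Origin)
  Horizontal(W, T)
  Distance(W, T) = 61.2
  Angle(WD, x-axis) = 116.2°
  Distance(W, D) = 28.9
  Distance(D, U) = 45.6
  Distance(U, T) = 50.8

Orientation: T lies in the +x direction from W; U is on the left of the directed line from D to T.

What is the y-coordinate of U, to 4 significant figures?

40.45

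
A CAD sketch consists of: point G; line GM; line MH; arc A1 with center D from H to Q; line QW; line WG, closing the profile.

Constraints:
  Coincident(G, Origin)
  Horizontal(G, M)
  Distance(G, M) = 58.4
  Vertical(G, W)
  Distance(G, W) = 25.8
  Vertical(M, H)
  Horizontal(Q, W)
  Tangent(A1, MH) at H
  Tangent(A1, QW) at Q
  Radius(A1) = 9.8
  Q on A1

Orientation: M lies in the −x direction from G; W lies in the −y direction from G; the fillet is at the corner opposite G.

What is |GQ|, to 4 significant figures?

55.02

G is at the origin; G and M share the same y with |GM| = 58.4 and M on the −x side, so M = (-58.40, 0.000). GW is vertical with |GW| = 25.8 and W on the −y side, so W = (0.000, -25.80). The virtual corner opposite G is at (-58.40, -25.80). The tangent condition forces DH to be normal to MH and tangency of A1 to QW means the radius DQ is perpendicular to QW, with radius 9.8, so the center D sits 9.8 in from both sides at D = (-48.60, -16.00). That places the tangent points at H = (-58.40, -16.00) on MH and Q = (-48.60, -25.80) on QW. Then |GQ| = |Q − G| = 55.02.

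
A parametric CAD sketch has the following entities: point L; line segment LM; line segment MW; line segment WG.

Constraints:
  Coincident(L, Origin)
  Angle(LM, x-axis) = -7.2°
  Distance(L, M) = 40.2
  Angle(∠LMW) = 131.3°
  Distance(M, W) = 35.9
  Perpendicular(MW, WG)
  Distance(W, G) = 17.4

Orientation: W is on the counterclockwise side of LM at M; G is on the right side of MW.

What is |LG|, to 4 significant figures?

78.51

L is at the origin; LM runs at -7.2° with length 40.2, so M = 40.2·(cos -7.2°, sin -7.2°) = (39.88, -5.038). ∠LMW = 131.3°, so MW runs at -7.2° + (180° − 131.3°) = 41.50° from the x-axis; with |MW| = 35.9, W = M + 35.9·(cos 41.50°, sin 41.50°) = (66.77, 18.75). The perpendicularity gives WG at right angles to MW; with |WG| = 17.4 on the right of MW, G = W + 17.4·(0.6626, -0.7490) = (78.30, 5.718). Then |LG| = |G − L| = 78.51.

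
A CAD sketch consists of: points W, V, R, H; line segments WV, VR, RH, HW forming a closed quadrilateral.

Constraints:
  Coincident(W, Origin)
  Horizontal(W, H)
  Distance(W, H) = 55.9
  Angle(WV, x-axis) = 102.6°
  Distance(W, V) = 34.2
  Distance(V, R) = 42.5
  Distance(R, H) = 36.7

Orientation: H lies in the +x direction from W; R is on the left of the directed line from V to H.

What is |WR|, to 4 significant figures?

46.10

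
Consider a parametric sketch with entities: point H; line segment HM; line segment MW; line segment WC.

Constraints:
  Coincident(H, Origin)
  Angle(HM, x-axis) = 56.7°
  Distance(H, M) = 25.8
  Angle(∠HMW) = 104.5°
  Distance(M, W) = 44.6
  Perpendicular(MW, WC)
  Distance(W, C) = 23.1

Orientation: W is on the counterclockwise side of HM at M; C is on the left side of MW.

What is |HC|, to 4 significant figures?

51.09

H is at the origin; HM runs at 56.7° with length 25.8, so M = 25.8·(cos 56.7°, sin 56.7°) = (14.16, 21.56). ∠HMW = 104.5°, so MW runs at 56.7° + (180° − 104.5°) = 132.2° from the x-axis; with |MW| = 44.6, W = M + 44.6·(cos 132.2°, sin 132.2°) = (-15.79, 54.60). MW is perpendicular to WC; with |WC| = 23.1 on the left of MW, C = W + 23.1·(-0.7408, -0.6717) = (-32.91, 39.09). Then |HC| = |C − H| = 51.09.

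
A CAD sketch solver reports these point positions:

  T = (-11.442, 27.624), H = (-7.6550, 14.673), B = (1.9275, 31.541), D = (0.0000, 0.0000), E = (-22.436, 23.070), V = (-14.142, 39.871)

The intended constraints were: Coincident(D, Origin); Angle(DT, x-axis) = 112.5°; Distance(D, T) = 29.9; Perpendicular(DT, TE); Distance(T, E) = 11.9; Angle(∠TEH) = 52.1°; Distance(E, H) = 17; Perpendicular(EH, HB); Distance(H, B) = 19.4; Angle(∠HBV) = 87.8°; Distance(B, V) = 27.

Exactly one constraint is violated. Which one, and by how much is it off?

Distance(B, V) = 27 — off by 8.90.

D = (0.00, 0.00) ✓; DT at 112.5° ✓; |DT| = 29.90 ✓; ∠(DT, TE) = 90.00° ✓; |TE| = 11.90 ✓; ∠TEH = 52.10° ✓; |EH| = 17.00 ✓; ∠(EH, HB) = 90.00° ✓; |HB| = 19.40 ✓; ∠HBV = 87.80° ✓; |BV| = 18.10 ✗.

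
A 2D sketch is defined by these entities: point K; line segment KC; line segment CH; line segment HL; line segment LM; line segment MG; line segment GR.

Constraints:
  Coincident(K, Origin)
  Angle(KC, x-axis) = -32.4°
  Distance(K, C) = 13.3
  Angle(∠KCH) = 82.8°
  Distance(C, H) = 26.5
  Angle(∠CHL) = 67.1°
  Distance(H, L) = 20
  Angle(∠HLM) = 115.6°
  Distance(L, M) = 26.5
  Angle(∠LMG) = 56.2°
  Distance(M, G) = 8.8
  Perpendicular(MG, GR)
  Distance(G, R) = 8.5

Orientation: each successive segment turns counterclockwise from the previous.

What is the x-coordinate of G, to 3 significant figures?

-1.12

∠HLM = 115.6° gives LM at -118° from the x-axis; with |LM| = 26.5, M = (-9.87, -5.77). ∠LMG = 56.2° gives MG at 5.90° from the x-axis; with |MG| = 8.8, G = (-1.12, -4.86). So G.x = -1.12.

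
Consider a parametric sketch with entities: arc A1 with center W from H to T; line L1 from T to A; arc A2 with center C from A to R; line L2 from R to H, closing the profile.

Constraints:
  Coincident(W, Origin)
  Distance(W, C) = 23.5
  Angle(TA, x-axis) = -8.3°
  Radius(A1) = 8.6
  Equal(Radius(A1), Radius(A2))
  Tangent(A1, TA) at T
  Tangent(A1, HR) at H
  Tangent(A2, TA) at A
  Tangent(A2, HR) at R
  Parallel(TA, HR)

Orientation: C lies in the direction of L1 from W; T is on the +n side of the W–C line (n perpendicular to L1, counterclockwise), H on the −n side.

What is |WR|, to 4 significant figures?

25.02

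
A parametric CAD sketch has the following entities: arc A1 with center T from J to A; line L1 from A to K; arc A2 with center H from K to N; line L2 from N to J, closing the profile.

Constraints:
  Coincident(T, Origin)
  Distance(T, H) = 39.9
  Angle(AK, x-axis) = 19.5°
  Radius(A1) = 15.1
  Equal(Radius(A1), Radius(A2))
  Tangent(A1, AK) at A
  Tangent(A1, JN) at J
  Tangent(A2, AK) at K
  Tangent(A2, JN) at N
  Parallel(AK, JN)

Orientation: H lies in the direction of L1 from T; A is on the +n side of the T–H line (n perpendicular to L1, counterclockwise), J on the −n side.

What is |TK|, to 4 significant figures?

42.66

The slot axis is L1's direction at 19.5°, so u = (cos 19.5°, sin 19.5°) = (0.9426, 0.3338) and n = (−sin 19.5°, cos 19.5°) = (-0.3338, 0.9426). T is at the origin and H lies 39.9 along u from T, so H = 39.9·u = (37.61, 13.32). Tangency of A1 to both parallel lines with radius 15.1 puts A and J at T ± 15.1·n: A = (-5.040, 14.23), J = (5.040, -14.23). Equal radii place K and N the same way about H: K = H + 15.1·n = (32.57, 27.55), N = H − 15.1·n = (42.65, -0.9150). Then |TK| = |K − T| = 42.66.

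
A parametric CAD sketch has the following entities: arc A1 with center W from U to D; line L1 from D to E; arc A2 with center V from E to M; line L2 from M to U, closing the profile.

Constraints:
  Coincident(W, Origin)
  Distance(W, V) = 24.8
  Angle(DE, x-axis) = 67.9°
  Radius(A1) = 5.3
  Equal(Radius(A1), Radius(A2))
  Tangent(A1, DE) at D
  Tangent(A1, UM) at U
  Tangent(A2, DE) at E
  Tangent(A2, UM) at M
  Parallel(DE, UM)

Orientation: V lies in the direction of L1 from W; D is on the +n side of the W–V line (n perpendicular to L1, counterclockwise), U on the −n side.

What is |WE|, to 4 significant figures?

25.36

Tangency of A1 to both parallel lines with radius 5.3 puts D and U at W ± 5.3·n: D = (-4.911, 1.994), U = (4.911, -1.994). Equal radii place E and M the same way about V: E = V + 5.3·n = (4.420, 24.97), M = V − 5.3·n = (14.24, 20.98). Then |WE| = |E − W| = 25.36.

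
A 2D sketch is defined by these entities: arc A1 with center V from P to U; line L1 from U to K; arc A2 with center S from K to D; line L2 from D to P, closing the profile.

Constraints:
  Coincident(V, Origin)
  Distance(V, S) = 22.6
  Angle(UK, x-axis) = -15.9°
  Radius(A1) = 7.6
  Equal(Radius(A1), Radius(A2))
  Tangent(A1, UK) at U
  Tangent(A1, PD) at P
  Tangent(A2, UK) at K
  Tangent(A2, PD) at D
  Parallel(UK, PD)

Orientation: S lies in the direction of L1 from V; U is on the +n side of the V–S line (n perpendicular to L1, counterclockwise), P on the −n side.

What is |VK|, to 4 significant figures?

23.84

The slot axis is L1's direction at -15.9°, so u = (cos -15.9°, sin -15.9°) = (0.9617, -0.2740) and n = (−sin -15.9°, cos -15.9°) = (0.2740, 0.9617). V is at the origin and S lies 22.6 along u from V, so S = 22.6·u = (21.74, -6.191). Tangency of A1 to both parallel lines with radius 7.6 puts U and P at V ± 7.6·n: U = (2.082, 7.309), P = (-2.082, -7.309). Equal radii place K and D the same way about S: K = S + 7.6·n = (23.82, 1.118), D = S − 7.6·n = (19.65, -13.50). Then |VK| = |K − V| = 23.84.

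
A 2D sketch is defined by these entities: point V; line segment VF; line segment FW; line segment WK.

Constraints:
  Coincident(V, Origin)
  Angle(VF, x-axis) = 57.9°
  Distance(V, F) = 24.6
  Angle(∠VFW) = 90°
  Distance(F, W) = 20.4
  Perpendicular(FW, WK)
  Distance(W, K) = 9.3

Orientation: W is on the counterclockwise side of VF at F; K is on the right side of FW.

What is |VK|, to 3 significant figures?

39.6

V is at the origin; VF runs at 57.9° with length 24.6, so F = 24.6·(cos 57.9°, sin 57.9°) = (13.1, 20.8). ∠VFW = 90.0°, so FW runs at 57.9° + (180° − 90.0°) = 148° from the x-axis; with |FW| = 20.4, W = F + 20.4·(cos 148°, sin 148°) = (-4.21, 31.7). FW ⟂ WK; with |WK| = 9.3 on the right of FW, K = W + 9.3·(0.531, 0.847) = (0.733, 39.6). Then |VK| = |K − V| = 39.6.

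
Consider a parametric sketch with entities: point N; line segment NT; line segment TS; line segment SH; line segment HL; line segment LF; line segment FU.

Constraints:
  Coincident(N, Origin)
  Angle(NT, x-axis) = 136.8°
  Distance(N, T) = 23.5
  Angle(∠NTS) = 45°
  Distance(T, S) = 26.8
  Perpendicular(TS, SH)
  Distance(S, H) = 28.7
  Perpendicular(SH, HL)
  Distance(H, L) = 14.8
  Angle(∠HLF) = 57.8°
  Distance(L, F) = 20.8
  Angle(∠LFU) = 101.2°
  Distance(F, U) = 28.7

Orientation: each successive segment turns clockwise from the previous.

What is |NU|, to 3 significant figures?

33.6

N is at the origin; NT runs at 136.8° with length 23.5, so T = (-17.1, 16.1). ∠NTS = 45.0° gives TS at 1.80° from the x-axis; with |TS| = 26.8, S = (9.66, 16.9). TS is perpendicular to SH, so SH runs at -88.2°; with |SH| = 28.7, H = (10.6, -11.8). SH is perpendicular to HL, so HL runs at -178°; with |HL| = 14.8, L = (-4.24, -12.2). ∠HLF = 57.8° gives LF at 59.6° from the x-axis; with |LF| = 20.8, F = (6.29, 5.72). ∠LFU = 101.2° gives FU at -19.2° from the x-axis; with |FU| = 28.7, U = (33.4, -3.72). Then |NU| = |U − N| = 33.6.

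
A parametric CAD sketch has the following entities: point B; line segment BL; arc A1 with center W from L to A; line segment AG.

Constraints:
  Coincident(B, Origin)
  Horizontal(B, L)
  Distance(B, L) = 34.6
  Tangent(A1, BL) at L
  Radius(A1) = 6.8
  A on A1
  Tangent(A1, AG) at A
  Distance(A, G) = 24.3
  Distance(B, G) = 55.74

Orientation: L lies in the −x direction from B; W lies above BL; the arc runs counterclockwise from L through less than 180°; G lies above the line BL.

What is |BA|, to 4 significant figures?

32.31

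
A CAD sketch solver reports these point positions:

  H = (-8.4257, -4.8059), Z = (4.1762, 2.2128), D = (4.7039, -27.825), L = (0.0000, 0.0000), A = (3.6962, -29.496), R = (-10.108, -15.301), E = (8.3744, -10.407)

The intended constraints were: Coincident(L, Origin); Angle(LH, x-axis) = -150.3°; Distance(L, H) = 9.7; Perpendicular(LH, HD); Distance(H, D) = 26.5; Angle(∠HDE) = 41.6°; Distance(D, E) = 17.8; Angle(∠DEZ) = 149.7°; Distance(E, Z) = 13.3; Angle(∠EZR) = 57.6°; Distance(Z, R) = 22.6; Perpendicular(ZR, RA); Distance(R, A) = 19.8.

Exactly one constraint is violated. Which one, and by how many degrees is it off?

Perpendicular(ZR, RA) — off by 6.60°.

L = (0.00, 0.00) ✓; LH at -150.3° ✓; |LH| = 9.700 ✓; ∠(LH, HD) = 90.00° ✓; |HD| = 26.50 ✓; ∠HDE = 41.60° ✓; |DE| = 17.80 ✓; ∠DEZ = 149.7° ✓; |EZ| = 13.30 ✓; ∠EZR = 57.60° ✓; |ZR| = 22.60 ✓; ∠(ZR, RA) = 83.40° ✗; |RA| = 19.80 ✓.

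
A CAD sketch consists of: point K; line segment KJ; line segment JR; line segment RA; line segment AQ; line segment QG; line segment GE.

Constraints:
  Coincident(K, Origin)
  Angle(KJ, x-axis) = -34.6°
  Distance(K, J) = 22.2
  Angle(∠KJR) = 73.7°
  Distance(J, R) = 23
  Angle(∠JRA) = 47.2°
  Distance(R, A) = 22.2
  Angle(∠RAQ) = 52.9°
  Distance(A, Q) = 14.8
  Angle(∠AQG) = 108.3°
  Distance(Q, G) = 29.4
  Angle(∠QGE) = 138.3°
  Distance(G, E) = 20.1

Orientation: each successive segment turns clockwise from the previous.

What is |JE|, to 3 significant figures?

51.3

∠AQG = 108.3° gives QG at -113° from the x-axis; with |QG| = 29.4, G = (1.81, -41.8). ∠QGE = 138.3° gives GE at -154° from the x-axis; with |GE| = 20.1, E = (-16.3, -50.5). Then |JE| = |E − J| = 51.3.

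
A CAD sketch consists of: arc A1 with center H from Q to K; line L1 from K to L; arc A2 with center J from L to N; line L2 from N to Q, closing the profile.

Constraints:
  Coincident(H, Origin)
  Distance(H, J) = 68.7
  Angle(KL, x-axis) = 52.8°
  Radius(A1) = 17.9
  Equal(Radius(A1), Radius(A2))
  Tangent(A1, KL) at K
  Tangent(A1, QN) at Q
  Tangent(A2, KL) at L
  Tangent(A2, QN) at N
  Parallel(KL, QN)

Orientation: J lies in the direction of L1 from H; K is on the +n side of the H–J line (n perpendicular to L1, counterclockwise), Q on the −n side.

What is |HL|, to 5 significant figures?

70.994

Tangency of A1 to both parallel lines with radius 17.9 puts K and Q at H ± 17.9·n: K = (-14.258, 10.822), Q = (14.258, -10.822). Equal radii place L and N the same way about J: L = J + 17.9·n = (27.278, 65.544), N = J − 17.9·n = (55.794, 43.899). Then |HL| = |L − H| = 70.994.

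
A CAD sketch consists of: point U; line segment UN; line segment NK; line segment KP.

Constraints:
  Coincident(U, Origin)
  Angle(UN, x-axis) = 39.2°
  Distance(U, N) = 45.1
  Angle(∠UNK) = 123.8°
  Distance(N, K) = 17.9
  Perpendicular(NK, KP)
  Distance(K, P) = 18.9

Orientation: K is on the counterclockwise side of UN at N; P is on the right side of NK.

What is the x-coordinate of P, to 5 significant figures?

52.082

∠UNK = 123.8°, so NK runs at 39.2° + (180° − 123.8°) = 95.400° from the x-axis; with |NK| = 17.9, K = N + 17.9·(cos 95.400°, sin 95.400°) = (33.265, 46.325). NK ⟂ KP; with |KP| = 18.9 on the right of NK, P = K + 18.9·(0.99556, 0.094108) = (52.082, 48.104). So P.x = 52.082.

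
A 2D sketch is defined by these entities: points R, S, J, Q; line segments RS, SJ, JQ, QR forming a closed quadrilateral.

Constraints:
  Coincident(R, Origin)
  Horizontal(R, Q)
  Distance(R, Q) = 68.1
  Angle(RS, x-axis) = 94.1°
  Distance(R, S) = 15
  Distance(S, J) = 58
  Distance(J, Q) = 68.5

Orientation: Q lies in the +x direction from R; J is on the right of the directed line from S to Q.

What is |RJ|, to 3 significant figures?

43.3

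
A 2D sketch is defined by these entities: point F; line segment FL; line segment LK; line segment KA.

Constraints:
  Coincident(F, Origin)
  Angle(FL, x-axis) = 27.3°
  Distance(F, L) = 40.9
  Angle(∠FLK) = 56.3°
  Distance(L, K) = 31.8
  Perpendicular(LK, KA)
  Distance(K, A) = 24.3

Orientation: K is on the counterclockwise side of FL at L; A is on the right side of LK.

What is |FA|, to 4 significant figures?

59.03

F is at the origin; FL runs at 27.3° with length 40.9, so L = 40.9·(cos 27.3°, sin 27.3°) = (36.34, 18.76). ∠FLK = 56.3°, so LK runs at 27.3° + (180° − 56.3°) = 151.0° from the x-axis; with |LK| = 31.8, K = L + 31.8·(cos 151.0°, sin 151.0°) = (8.532, 34.18). The perpendicularity gives KA at right angles to LK; with |KA| = 24.3 on the right of LK, A = K + 24.3·(0.4848, 0.8746) = (20.31, 55.43). Then |FA| = |A − F| = 59.03.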